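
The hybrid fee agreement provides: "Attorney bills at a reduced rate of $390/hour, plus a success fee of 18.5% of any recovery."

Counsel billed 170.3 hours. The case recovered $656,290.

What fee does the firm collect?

$187,830.65

Hourly: 170.3 × $390 = $66,417.00
Success fee: 18.5% of $656,290 = $121,413.65
Total: $66,417.00 + $121,413.65 = $187,830.65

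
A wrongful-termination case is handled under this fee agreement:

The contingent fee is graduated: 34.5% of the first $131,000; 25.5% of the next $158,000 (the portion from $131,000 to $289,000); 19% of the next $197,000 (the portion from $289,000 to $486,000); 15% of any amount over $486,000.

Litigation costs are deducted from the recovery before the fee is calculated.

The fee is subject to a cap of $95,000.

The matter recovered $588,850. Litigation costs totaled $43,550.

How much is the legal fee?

Fee base (net of costs): $588,850 − $43,550 = $545,300
First $131,000 at 34.5% = $45,195.00
Next $158,000 at 25.5% = $40,290.00
Next $197,000 at 19% = $37,430.00
Remaining $59,300 at 15% = $8,895.00
Fee: $45,195.00 + $40,290.00 + $37,430.00 + $8,895.00 = $131,810.00
$131,810.00 exceeds the $95,000 cap, so the fee is capped at $95,000.00.

$95,000.00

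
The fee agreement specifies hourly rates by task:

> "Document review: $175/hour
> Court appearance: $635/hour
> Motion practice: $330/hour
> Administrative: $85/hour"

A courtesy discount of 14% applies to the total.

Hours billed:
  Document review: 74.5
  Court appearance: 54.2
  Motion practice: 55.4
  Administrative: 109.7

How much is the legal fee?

$64,552.46

Document review: 74.5 × $175 = $13,037.50
Court appearance: 54.2 × $635 = $34,417.00
Motion practice: 55.4 × $330 = $18,282.00
Administrative: 109.7 × $85 = $9,324.50
Subtotal: $75,061.00
Less 14% discount: −$10,508.54
Total: $75,061.00 − $10,508.54 = $64,552.46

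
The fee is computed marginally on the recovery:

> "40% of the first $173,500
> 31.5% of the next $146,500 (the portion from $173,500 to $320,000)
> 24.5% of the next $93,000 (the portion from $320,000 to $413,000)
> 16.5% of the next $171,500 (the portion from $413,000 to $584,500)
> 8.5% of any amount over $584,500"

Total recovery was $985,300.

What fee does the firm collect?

First $173,500 at 40% = $69,400.00
Next $146,500 at 31.5% = $46,147.50
Next $93,000 at 24.5% = $22,785.00
Next $171,500 at 16.5% = $28,297.50
Remaining $400,800 at 8.5% = $34,068.00
Fee: $69,400.00 + $46,147.50 + $22,785.00 + $28,297.50 + $34,068.00 = $200,698.00

$200,698.00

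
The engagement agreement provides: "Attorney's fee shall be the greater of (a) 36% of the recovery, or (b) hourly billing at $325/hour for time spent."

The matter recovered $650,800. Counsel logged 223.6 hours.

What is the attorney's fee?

(a) 36% of $650,800 = $234,288.00
(b) 223.6 × $325 = $72,670.00
The greater is (a): $234,288.00.

$234,288.00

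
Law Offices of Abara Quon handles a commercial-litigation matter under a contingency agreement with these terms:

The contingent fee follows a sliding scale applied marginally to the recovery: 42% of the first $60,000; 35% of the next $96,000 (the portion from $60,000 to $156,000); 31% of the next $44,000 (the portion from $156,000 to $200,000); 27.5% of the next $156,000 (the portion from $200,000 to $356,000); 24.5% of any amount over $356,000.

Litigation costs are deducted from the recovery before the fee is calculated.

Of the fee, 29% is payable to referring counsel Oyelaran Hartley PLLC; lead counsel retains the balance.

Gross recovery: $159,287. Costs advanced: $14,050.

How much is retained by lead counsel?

Fee base (net of costs): $159,287 − $14,050 = $145,237
First $60,000 at 42% = $25,200.00
Remaining $85,237 at 35% = $29,832.95
Fee: $25,200.00 + $29,832.95 = $55,032.95
Referral share: 29% of $55,032.95 = $15,959.56; lead counsel retains $55,032.95 − $15,959.56 = $39,073.39.

$39,073.39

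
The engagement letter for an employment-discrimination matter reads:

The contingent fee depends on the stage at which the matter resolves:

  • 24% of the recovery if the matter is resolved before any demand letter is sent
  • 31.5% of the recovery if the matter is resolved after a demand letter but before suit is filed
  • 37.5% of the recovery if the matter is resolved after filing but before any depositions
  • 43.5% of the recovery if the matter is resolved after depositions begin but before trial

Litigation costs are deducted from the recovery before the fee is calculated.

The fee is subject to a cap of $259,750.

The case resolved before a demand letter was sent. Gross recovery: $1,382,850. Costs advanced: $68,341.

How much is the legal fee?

$259,750.00

Fee base (net of costs): $1,382,850 − $68,341 = $1,314,509
The matter resolved before a demand letter was sent, so the 24% rate applies.
$1,314,509 × 24% = $315,482.16
$315,482.16 exceeds the $259,750 cap, so the fee is capped at $259,750.00.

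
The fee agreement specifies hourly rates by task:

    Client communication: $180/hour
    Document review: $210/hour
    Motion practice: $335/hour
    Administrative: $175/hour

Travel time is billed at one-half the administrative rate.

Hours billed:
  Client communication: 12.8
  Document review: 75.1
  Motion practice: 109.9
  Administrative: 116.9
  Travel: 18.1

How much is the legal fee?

$76,932.75

Client communication: 12.8 × $180 = $2,304.00
Document review: 75.1 × $210 = $15,771.00
Motion practice: 109.9 × $335 = $36,816.50
Administrative: 116.9 × $175 = $20,457.50
Subtotal: $2,304.00 + $15,771.00 + $36,816.50 + $20,457.50 = $75,349.00
Travel: 18.1 × ($175 ÷ 2) = 18.1 × $87.50 = $1,583.75
Total: $75,349.00 + $1,583.75 = $76,932.75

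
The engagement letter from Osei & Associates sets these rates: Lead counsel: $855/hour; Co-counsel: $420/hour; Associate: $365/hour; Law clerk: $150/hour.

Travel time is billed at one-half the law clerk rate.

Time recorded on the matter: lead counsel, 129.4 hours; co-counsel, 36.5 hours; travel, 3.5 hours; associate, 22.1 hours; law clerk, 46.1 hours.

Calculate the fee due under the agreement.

$141,211.00

Lead counsel: 129.4 × $855 = $110,637.00
Co-counsel: 36.5 × $420 = $15,330.00
Associate: 22.1 × $365 = $8,066.50
Law clerk: 46.1 × $150 = $6,915.00
Subtotal: $110,637.00 + $15,330.00 + $8,066.50 + $6,915.00 = $140,948.50
Travel: 3.5 × ($150 ÷ 2) = 3.5 × $75.00 = $262.50
Total: $140,948.50 + $262.50 = $141,211.00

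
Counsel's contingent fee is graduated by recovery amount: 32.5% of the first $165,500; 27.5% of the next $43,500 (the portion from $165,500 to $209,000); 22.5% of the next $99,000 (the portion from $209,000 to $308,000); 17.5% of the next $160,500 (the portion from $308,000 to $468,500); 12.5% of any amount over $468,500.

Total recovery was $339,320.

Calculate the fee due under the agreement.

$93,506.00

First $165,500 at 32.5% = $53,787.50
Next $43,500 at 27.5% = $11,962.50
Next $99,000 at 22.5% = $22,275.00
Remaining $31,320 at 17.5% = $5,481.00
Fee: $53,787.50 + $11,962.50 + $22,275.00 + $5,481.00 = $93,506.00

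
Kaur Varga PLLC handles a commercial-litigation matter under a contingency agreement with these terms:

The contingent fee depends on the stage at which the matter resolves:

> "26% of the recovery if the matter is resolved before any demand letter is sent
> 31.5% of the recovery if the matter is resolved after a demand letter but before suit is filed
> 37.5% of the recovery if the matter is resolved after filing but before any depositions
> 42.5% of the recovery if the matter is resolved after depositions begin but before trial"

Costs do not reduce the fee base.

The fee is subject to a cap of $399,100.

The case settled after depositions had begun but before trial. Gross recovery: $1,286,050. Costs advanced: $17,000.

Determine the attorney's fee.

Fee base is the gross recovery, $1,286,050; costs are reimbursed separately.
The matter settled after depositions had begun but before trial, so the 42.5% rate applies.
$1,286,050 × 42.5% = $546,571.25
$546,571.25 exceeds the $399,100 cap, so the fee is capped at $399,100.00.

$399,100.00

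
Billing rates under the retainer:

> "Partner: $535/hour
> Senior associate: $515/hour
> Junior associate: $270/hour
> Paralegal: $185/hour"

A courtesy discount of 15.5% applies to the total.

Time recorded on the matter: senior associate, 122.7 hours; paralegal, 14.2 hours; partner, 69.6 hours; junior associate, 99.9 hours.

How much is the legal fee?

Partner: 69.6 × $535 = $37,236.00
Senior associate: 122.7 × $515 = $63,190.50
Junior associate: 99.9 × $270 = $26,973.00
Paralegal: 14.2 × $185 = $2,627.00
Subtotal: $130,026.50
Less 15.5% discount: −$20,154.11
Total: $130,026.50 − $20,154.11 = $109,872.39

$109,872.39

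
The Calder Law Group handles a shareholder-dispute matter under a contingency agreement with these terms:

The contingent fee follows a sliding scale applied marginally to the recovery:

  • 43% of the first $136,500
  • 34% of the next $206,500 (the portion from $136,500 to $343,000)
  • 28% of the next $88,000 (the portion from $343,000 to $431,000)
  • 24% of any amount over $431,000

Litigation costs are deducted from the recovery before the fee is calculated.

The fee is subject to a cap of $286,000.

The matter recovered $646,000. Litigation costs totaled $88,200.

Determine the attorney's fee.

$183,977.00

Fee base (net of costs): $646,000 − $88,200 = $557,800
First $136,500 at 43% = $58,695.00
Next $206,500 at 34% = $70,210.00
Next $88,000 at 28% = $24,640.00
Remaining $126,800 at 24% = $30,432.00
Fee: $58,695.00 + $70,210.00 + $24,640.00 + $30,432.00 = $183,977.00
$183,977.00 is under the $286,000 cap.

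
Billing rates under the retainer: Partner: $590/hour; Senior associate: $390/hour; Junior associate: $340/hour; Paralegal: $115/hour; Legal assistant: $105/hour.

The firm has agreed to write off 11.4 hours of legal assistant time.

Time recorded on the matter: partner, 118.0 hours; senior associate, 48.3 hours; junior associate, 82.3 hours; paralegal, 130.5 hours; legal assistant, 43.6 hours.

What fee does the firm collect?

$134,827.50

Partner: 118.0 × $590 = $69,620.00
Senior associate: 48.3 × $390 = $18,837.00
Junior associate: 82.3 × $340 = $27,982.00
Paralegal: 130.5 × $115 = $15,007.50
Legal assistant: 43.6 × $105 = $4,578.00
Subtotal: $136,024.50
Write-off: 11.4 × $105 = $1,197.00
Total: $136,024.50 − $1,197.00 = $134,827.50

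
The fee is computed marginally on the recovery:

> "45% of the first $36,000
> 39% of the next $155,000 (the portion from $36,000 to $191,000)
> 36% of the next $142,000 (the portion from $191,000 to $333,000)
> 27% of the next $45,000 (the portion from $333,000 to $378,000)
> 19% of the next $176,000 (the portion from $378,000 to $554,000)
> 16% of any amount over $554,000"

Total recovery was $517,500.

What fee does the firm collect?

First $36,000 at 45% = $16,200.00
Next $155,000 at 39% = $60,450.00
Next $142,000 at 36% = $51,120.00
Next $45,000 at 27% = $12,150.00
Remaining $139,500 at 19% = $26,505.00
Fee: $16,200.00 + $60,450.00 + $51,120.00 + $12,150.00 + $26,505.00 = $166,425.00

$166,425.00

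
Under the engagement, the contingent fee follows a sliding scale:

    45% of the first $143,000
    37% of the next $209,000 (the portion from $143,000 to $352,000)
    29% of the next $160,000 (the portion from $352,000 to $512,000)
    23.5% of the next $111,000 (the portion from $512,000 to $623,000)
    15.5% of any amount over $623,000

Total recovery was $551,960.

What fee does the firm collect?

$197,470.60

First $143,000 at 45% = $64,350.00
Next $209,000 at 37% = $77,330.00
Next $160,000 at 29% = $46,400.00
Remaining $39,960 at 23.5% = $9,390.60
Fee: $64,350.00 + $77,330.00 + $46,400.00 + $9,390.60 = $197,470.60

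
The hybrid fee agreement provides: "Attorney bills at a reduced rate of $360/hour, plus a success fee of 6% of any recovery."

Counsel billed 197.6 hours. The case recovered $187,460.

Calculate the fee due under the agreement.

$82,383.60

Hourly: 197.6 × $360 = $71,136.00
Success fee: 6% of $187,460 = $11,247.60
Total: $71,136.00 + $11,247.60 = $82,383.60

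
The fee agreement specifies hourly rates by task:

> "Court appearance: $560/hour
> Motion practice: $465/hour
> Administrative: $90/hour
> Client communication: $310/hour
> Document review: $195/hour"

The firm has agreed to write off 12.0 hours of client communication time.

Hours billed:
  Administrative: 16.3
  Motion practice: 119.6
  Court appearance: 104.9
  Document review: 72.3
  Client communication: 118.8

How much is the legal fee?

Court appearance: 104.9 × $560 = $58,744.00
Motion practice: 119.6 × $465 = $55,614.00
Administrative: 16.3 × $90 = $1,467.00
Client communication: 118.8 × $310 = $36,828.00
Document review: 72.3 × $195 = $14,098.50
Subtotal: $166,751.50
Write-off: 12.0 × $310 = $3,720.00
Total: $166,751.50 − $3,720.00 = $163,031.50

$163,031.50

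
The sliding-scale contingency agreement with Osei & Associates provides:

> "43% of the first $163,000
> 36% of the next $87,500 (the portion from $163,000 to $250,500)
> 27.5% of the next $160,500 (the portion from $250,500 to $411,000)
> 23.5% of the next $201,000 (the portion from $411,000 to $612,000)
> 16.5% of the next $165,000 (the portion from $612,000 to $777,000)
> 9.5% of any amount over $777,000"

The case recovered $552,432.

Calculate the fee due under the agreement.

First $163,000 at 43% = $70,090.00
Next $87,500 at 36% = $31,500.00
Next $160,500 at 27.5% = $44,137.50
Remaining $141,432 at 23.5% = $33,236.52
Fee: $70,090.00 + $31,500.00 + $44,137.50 + $33,236.52 = $178,964.02

$178,964.02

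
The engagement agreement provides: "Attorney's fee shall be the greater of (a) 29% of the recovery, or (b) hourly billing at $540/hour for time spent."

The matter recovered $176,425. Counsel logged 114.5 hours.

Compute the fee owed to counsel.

$61,830.00

(a) 29% of $176,425 = $51,163.25
(b) 114.5 × $540 = $61,830.00
The greater is (b): $61,830.00.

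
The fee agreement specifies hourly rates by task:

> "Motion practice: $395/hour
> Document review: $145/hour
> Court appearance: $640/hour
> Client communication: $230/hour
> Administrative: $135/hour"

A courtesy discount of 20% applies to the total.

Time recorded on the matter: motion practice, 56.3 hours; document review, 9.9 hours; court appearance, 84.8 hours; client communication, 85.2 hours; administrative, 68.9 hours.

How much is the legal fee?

Motion practice: 56.3 × $395 = $22,238.50
Document review: 9.9 × $145 = $1,435.50
Court appearance: 84.8 × $640 = $54,272.00
Client communication: 85.2 × $230 = $19,596.00
Administrative: 68.9 × $135 = $9,301.50
Subtotal: $106,843.50
Less 20% discount: −$21,368.70
Total: $106,843.50 − $21,368.70 = $85,474.80

$85,474.80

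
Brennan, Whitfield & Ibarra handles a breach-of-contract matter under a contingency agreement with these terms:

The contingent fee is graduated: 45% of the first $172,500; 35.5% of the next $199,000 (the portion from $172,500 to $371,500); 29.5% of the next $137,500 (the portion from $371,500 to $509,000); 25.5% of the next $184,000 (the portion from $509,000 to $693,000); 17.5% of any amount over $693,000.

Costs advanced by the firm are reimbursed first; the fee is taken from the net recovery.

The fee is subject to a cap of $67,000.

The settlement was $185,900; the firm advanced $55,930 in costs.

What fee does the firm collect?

Fee base (net of costs): $185,900 − $55,930 = $129,970
First $129,970 at 45% = $58,486.50
$58,486.50 is under the $67,000 cap.

$58,486.50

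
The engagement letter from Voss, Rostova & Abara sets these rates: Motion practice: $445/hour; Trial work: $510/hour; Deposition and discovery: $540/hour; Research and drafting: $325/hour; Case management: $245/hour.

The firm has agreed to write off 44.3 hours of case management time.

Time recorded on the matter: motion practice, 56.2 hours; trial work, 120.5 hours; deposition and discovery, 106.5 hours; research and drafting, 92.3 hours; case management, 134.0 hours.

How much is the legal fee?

Motion practice: 56.2 × $445 = $25,009.00
Trial work: 120.5 × $510 = $61,455.00
Deposition and discovery: 106.5 × $540 = $57,510.00
Research and drafting: 92.3 × $325 = $29,997.50
Case management: 134.0 × $245 = $32,830.00
Subtotal: $206,801.50
Write-off: 44.3 × $245 = $10,853.50
Total: $206,801.50 − $10,853.50 = $195,948.00

$195,948.00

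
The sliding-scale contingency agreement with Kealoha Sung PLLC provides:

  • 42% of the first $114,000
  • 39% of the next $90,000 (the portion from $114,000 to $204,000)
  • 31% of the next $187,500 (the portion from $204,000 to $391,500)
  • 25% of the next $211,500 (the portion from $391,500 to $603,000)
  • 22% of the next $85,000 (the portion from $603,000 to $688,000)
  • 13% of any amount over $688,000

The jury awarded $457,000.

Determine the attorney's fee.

$157,480.00

First $114,000 at 42% = $47,880.00
Next $90,000 at 39% = $35,100.00
Next $187,500 at 31% = $58,125.00
Remaining $65,500 at 25% = $16,375.00
Fee: $47,880.00 + $35,100.00 + $58,125.00 + $16,375.00 = $157,480.00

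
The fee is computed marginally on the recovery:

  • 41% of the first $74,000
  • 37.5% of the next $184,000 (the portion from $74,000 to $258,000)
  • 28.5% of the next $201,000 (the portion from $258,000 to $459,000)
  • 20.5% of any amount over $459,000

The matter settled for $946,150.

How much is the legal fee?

$256,490.75

First $74,000 at 41% = $30,340.00
Next $184,000 at 37.5% = $69,000.00
Next $201,000 at 28.5% = $57,285.00
Remaining $487,150 at 20.5% = $99,865.75
Fee: $30,340.00 + $69,000.00 + $57,285.00 + $99,865.75 = $256,490.75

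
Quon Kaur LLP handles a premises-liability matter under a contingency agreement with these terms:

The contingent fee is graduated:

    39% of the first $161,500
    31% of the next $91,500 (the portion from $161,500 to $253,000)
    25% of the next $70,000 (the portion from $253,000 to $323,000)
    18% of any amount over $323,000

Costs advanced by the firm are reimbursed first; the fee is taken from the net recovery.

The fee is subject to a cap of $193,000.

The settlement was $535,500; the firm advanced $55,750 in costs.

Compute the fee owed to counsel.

$137,065.00

Fee base (net of costs): $535,500 − $55,750 = $479,750
First $161,500 at 39% = $62,985.00
Next $91,500 at 31% = $28,365.00
Next $70,000 at 25% = $17,500.00
Remaining $156,750 at 18% = $28,215.00
Fee: $62,985.00 + $28,365.00 + $17,500.00 + $28,215.00 = $137,065.00
$137,065.00 is under the $193,000 cap.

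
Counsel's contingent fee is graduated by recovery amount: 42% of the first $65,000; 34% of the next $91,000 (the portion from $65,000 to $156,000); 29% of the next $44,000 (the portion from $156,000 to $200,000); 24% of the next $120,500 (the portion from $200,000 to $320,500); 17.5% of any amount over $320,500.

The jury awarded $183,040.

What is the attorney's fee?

$66,081.60

First $65,000 at 42% = $27,300.00
Next $91,000 at 34% = $30,940.00
Remaining $27,040 at 29% = $7,841.60
Fee: $27,300.00 + $30,940.00 + $7,841.60 = $66,081.60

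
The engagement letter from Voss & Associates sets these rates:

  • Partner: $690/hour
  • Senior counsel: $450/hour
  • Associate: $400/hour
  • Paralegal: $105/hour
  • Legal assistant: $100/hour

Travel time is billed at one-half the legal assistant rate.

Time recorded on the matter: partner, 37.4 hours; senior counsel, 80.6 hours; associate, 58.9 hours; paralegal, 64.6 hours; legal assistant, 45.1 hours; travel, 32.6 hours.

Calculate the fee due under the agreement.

Partner: 37.4 × $690 = $25,806.00
Senior counsel: 80.6 × $450 = $36,270.00
Associate: 58.9 × $400 = $23,560.00
Paralegal: 64.6 × $105 = $6,783.00
Legal assistant: 45.1 × $100 = $4,510.00
Subtotal: $25,806.00 + $36,270.00 + $23,560.00 + $6,783.00 + $4,510.00 = $96,929.00
Travel: 32.6 × ($100 ÷ 2) = 32.6 × $50.00 = $1,630.00
Total: $96,929.00 + $1,630.00 = $98,559.00

$98,559.00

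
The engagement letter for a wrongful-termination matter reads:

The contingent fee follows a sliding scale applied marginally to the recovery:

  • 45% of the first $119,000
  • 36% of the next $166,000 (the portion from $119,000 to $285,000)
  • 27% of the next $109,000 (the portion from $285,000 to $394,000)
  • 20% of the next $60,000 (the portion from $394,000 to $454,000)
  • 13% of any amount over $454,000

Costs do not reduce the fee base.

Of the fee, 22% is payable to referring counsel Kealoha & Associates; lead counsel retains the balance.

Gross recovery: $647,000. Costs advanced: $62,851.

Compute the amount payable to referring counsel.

$39,562.60

Fee base is the gross recovery, $647,000; costs are reimbursed separately.
First $119,000 at 45% = $53,550.00
Next $166,000 at 36% = $59,760.00
Next $109,000 at 27% = $29,430.00
Next $60,000 at 20% = $12,000.00
Remaining $193,000 at 13% = $25,090.00
Fee: $53,550.00 + $59,760.00 + $29,430.00 + $12,000.00 + $25,090.00 = $179,830.00
Referral share: 22% of $179,830.00 = $39,562.60; lead counsel retains $179,830.00 − $39,562.60 = $140,267.40.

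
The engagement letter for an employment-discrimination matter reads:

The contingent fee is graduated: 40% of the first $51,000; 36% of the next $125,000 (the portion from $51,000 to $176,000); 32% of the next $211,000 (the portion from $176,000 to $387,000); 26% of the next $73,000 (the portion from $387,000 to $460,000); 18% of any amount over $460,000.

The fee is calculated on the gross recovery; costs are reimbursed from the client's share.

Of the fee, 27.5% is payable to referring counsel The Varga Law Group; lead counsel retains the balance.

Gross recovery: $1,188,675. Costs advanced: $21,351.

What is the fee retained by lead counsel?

$205,219.59

Fee base is the gross recovery, $1,188,675; costs are reimbursed separately.
First $51,000 at 40% = $20,400.00
Next $125,000 at 36% = $45,000.00
Next $211,000 at 32% = $67,520.00
Next $73,000 at 26% = $18,980.00
Remaining $728,675 at 18% = $131,161.50
Fee: $20,400.00 + $45,000.00 + $67,520.00 + $18,980.00 + $131,161.50 = $283,061.50
Referral share: 27.5% of $283,061.50 = $77,841.91; lead counsel retains $283,061.50 − $77,841.91 = $205,219.59.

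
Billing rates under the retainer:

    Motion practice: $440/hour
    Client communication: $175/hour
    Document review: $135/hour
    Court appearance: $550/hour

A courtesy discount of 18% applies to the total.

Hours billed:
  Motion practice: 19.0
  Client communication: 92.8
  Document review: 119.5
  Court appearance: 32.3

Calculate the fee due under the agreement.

$47,967.95

Motion practice: 19.0 × $440 = $8,360.00
Client communication: 92.8 × $175 = $16,240.00
Document review: 119.5 × $135 = $16,132.50
Court appearance: 32.3 × $550 = $17,765.00
Subtotal: $58,497.50
Less 18% discount: −$10,529.55
Total: $58,497.50 − $10,529.55 = $47,967.95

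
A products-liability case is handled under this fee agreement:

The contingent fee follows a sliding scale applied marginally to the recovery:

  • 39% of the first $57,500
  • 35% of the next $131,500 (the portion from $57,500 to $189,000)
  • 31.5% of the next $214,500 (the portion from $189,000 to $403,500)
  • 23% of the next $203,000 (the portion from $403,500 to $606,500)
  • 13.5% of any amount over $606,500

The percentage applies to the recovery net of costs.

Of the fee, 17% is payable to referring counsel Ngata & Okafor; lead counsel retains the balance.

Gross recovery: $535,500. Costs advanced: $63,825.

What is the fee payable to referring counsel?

$25,788.62

Fee base (net of costs): $535,500 − $63,825 = $471,675
First $57,500 at 39% = $22,425.00
Next $131,500 at 35% = $46,025.00
Next $214,500 at 31.5% = $67,567.50
Remaining $68,175 at 23% = $15,680.25
Fee: $22,425.00 + $46,025.00 + $67,567.50 + $15,680.25 = $151,697.75
Referral share: 17% of $151,697.75 = $25,788.62; lead counsel retains $151,697.75 − $25,788.62 = $125,909.13.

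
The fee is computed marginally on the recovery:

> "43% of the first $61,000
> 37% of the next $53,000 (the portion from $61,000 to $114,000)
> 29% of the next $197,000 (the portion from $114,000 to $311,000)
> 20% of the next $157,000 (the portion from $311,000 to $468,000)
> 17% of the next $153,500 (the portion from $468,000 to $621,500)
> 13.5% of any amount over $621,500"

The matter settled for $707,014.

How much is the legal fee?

$172,009.39

First $61,000 at 43% = $26,230.00
Next $53,000 at 37% = $19,610.00
Next $197,000 at 29% = $57,130.00
Next $157,000 at 20% = $31,400.00
Next $153,500 at 17% = $26,095.00
Remaining $85,514 at 13.5% = $11,544.39
Fee: $26,230.00 + $19,610.00 + $57,130.00 + $31,400.00 + $26,095.00 + $11,544.39 = $172,009.39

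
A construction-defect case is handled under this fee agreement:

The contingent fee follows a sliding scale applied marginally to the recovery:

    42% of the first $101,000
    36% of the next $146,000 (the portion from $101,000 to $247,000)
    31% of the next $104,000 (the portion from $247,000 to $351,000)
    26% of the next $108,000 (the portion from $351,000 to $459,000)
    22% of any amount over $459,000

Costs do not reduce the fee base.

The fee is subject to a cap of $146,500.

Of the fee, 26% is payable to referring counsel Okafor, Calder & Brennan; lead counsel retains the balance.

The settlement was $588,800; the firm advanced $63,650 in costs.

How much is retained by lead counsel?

$108,410.00

Fee base is the gross recovery, $588,800; costs are reimbursed separately.
First $101,000 at 42% = $42,420.00
Next $146,000 at 36% = $52,560.00
Next $104,000 at 31% = $32,240.00
Next $108,000 at 26% = $28,080.00
Remaining $129,800 at 22% = $28,556.00
Fee: $42,420.00 + $52,560.00 + $32,240.00 + $28,080.00 + $28,556.00 = $183,856.00
$183,856.00 exceeds the $146,500 cap, so the fee is capped at $146,500.00.
Referral share: 26% of $146,500.00 = $38,090.00; lead counsel retains $146,500.00 − $38,090.00 = $108,410.00.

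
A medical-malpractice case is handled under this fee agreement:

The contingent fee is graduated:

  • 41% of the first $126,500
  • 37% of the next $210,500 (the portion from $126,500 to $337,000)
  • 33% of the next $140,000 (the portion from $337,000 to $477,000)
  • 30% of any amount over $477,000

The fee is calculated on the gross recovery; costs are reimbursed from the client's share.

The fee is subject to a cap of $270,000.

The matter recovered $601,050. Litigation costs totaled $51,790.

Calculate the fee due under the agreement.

Fee base is the gross recovery, $601,050; costs are reimbursed separately.
First $126,500 at 41% = $51,865.00
Next $210,500 at 37% = $77,885.00
Next $140,000 at 33% = $46,200.00
Remaining $124,050 at 30% = $37,215.00
Fee: $51,865.00 + $77,885.00 + $46,200.00 + $37,215.00 = $213,165.00
$213,165.00 is under the $270,000 cap.

$213,165.00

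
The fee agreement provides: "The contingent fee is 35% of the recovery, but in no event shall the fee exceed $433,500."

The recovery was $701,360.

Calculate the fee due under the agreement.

35% of $701,360 = $245,476.00
That is under the $433,500 cap.

$245,476.00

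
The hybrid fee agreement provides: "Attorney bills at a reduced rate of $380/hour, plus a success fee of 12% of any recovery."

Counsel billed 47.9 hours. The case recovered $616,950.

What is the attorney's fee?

$92,236.00

Hourly: 47.9 × $380 = $18,202.00
Success fee: 12% of $616,950 = $74,034.00
Total: $18,202.00 + $74,034.00 = $92,236.00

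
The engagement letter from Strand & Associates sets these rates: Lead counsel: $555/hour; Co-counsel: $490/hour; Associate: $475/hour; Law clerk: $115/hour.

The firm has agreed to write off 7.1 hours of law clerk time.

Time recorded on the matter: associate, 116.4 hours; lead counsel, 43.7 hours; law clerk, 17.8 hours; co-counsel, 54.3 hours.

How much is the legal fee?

$107,381.00

Lead counsel: 43.7 × $555 = $24,253.50
Co-counsel: 54.3 × $490 = $26,607.00
Associate: 116.4 × $475 = $55,290.00
Law clerk: 17.8 × $115 = $2,047.00
Subtotal: $108,197.50
Write-off: 7.1 × $115 = $816.50
Total: $108,197.50 − $816.50 = $107,381.00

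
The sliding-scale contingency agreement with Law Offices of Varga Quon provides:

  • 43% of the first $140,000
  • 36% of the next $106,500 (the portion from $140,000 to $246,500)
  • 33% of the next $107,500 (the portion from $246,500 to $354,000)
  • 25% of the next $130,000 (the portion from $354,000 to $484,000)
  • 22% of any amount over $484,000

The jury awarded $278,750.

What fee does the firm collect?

$109,182.50

First $140,000 at 43% = $60,200.00
Next $106,500 at 36% = $38,340.00
Remaining $32,250 at 33% = $10,642.50
Fee: $60,200.00 + $38,340.00 + $10,642.50 = $109,182.50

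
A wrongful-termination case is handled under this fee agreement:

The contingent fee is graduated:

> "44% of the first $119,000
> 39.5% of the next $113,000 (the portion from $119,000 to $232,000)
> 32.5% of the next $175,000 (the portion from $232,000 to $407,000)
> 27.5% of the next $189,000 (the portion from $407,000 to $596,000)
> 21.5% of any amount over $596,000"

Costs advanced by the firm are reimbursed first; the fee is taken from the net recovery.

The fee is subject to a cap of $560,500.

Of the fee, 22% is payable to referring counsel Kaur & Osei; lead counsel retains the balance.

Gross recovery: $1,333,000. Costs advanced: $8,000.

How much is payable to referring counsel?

$79,767.60

Fee base (net of costs): $1,333,000 − $8,000 = $1,325,000
First $119,000 at 44% = $52,360.00
Next $113,000 at 39.5% = $44,635.00
Next $175,000 at 32.5% = $56,875.00
Next $189,000 at 27.5% = $51,975.00
Remaining $729,000 at 21.5% = $156,735.00
Fee: $52,360.00 + $44,635.00 + $56,875.00 + $51,975.00 + $156,735.00 = $362,580.00
$362,580.00 is under the $560,500 cap.
Referral share: 22% of $362,580.00 = $79,767.60; lead counsel retains $362,580.00 − $79,767.60 = $282,812.40.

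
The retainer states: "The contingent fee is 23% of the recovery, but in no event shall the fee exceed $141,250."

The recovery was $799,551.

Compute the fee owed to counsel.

23% of $799,551 = $183,896.73
That exceeds the $141,250 cap, so the fee is capped at $141,250.

$141,250.00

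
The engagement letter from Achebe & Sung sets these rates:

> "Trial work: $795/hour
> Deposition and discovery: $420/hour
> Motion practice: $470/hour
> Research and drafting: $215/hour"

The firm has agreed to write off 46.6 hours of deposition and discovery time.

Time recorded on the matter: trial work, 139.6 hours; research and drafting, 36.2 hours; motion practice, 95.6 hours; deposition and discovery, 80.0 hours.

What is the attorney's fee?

Trial work: 139.6 × $795 = $110,982.00
Deposition and discovery: 80.0 × $420 = $33,600.00
Motion practice: 95.6 × $470 = $44,932.00
Research and drafting: 36.2 × $215 = $7,783.00
Subtotal: $197,297.00
Write-off: 46.6 × $420 = $19,572.00
Total: $197,297.00 − $19,572.00 = $177,725.00

$177,725.00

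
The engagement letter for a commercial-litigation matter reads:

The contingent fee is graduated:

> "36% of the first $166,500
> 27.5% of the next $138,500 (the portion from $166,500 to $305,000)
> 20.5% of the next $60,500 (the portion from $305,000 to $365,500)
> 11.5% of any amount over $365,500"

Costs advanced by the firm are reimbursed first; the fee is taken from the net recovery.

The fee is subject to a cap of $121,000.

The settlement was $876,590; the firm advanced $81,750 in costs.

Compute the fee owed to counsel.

Fee base (net of costs): $876,590 − $81,750 = $794,840
First $166,500 at 36% = $59,940.00
Next $138,500 at 27.5% = $38,087.50
Next $60,500 at 20.5% = $12,402.50
Remaining $429,340 at 11.5% = $49,374.10
Fee: $59,940.00 + $38,087.50 + $12,402.50 + $49,374.10 = $159,804.10
$159,804.10 exceeds the $121,000 cap, so the fee is capped at $121,000.00.

$121,000.00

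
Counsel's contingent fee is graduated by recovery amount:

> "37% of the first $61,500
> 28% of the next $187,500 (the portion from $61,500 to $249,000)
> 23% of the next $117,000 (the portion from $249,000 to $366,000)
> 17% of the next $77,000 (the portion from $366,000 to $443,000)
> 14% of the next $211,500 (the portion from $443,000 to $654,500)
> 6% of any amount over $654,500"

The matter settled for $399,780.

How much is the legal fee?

$107,907.60

First $61,500 at 37% = $22,755.00
Next $187,500 at 28% = $52,500.00
Next $117,000 at 23% = $26,910.00
Remaining $33,780 at 17% = $5,742.60
Fee: $22,755.00 + $52,500.00 + $26,910.00 + $5,742.60 = $107,907.60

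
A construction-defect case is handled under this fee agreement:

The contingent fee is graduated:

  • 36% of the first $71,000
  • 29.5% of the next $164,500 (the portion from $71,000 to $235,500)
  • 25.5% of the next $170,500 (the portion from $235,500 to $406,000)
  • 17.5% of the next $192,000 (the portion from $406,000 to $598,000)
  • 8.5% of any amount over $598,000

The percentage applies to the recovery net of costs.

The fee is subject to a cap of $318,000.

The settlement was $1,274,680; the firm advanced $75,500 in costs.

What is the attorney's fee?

$202,265.30

Fee base (net of costs): $1,274,680 − $75,500 = $1,199,180
First $71,000 at 36% = $25,560.00
Next $164,500 at 29.5% = $48,527.50
Next $170,500 at 25.5% = $43,477.50
Next $192,000 at 17.5% = $33,600.00
Remaining $601,180 at 8.5% = $51,100.30
Fee: $25,560.00 + $48,527.50 + $43,477.50 + $33,600.00 + $51,100.30 = $202,265.30
$202,265.30 is under the $318,000 cap.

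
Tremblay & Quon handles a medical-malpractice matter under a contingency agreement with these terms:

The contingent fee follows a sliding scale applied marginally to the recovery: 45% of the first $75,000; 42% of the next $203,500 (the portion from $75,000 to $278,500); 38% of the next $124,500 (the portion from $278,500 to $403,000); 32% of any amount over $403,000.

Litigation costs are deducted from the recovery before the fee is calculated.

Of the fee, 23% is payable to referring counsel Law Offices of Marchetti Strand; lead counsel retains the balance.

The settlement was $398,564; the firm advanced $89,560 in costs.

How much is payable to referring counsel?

Fee base (net of costs): $398,564 − $89,560 = $309,004
First $75,000 at 45% = $33,750.00
Next $203,500 at 42% = $85,470.00
Remaining $30,504 at 38% = $11,591.52
Fee: $33,750.00 + $85,470.00 + $11,591.52 = $130,811.52
Referral share: 23% of $130,811.52 = $30,086.65; lead counsel retains $130,811.52 − $30,086.65 = $100,724.87.

$30,086.65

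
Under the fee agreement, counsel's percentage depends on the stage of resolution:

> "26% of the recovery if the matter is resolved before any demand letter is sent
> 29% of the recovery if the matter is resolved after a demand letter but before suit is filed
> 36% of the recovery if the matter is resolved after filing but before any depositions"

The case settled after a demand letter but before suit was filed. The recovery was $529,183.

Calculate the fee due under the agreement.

$153,463.07

The matter settled after a demand letter but before suit was filed, so the 29% rate applies.
$529,183 × 29% = $153,463.07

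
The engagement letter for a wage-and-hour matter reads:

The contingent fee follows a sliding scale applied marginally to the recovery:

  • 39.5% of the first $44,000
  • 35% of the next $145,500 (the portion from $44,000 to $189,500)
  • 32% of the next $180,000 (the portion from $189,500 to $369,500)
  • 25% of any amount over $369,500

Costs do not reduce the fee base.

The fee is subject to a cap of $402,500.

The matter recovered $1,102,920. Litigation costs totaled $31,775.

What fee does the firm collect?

$309,260.00

Fee base is the gross recovery, $1,102,920; costs are reimbursed separately.
First $44,000 at 39.5% = $17,380.00
Next $145,500 at 35% = $50,925.00
Next $180,000 at 32% = $57,600.00
Remaining $733,420 at 25% = $183,355.00
Fee: $17,380.00 + $50,925.00 + $57,600.00 + $183,355.00 = $309,260.00
$309,260.00 is under the $402,500 cap.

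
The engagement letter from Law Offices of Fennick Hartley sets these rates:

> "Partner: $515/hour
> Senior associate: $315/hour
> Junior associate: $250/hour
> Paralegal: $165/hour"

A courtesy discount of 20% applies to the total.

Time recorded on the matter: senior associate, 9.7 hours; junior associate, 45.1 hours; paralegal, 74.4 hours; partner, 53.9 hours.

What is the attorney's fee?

$43,492.00

Partner: 53.9 × $515 = $27,758.50
Senior associate: 9.7 × $315 = $3,055.50
Junior associate: 45.1 × $250 = $11,275.00
Paralegal: 74.4 × $165 = $12,276.00
Subtotal: $54,365.00
Less 20% discount: −$10,873.00
Total: $54,365.00 − $10,873.00 = $43,492.00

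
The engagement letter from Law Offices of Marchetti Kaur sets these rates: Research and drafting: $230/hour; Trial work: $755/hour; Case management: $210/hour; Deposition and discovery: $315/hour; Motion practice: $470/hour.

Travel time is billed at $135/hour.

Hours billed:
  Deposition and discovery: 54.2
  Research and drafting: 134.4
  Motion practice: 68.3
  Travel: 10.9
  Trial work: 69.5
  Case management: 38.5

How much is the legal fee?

$142,115.00

Research and drafting: 134.4 × $230 = $30,912.00
Trial work: 69.5 × $755 = $52,472.50
Case management: 38.5 × $210 = $8,085.00
Deposition and discovery: 54.2 × $315 = $17,073.00
Motion practice: 68.3 × $470 = $32,101.00
Subtotal: $30,912.00 + $52,472.50 + $8,085.00 + $17,073.00 + $32,101.00 = $140,643.50
Travel: 10.9 × $135 = $1,471.50
Total: $140,643.50 + $1,471.50 = $142,115.00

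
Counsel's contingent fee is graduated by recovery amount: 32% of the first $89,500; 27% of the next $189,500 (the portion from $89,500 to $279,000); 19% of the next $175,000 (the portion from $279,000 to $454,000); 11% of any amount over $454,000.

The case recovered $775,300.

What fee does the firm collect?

$148,398.00

First $89,500 at 32% = $28,640.00
Next $189,500 at 27% = $51,165.00
Next $175,000 at 19% = $33,250.00
Remaining $321,300 at 11% = $35,343.00
Fee: $28,640.00 + $51,165.00 + $33,250.00 + $35,343.00 = $148,398.00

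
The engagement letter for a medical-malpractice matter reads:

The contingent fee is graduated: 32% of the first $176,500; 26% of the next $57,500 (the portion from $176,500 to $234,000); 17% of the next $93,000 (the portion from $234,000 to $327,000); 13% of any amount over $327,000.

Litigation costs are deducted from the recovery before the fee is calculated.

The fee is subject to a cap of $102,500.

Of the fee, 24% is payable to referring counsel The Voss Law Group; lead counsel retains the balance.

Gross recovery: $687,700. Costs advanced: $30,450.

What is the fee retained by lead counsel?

$77,900.00

Fee base (net of costs): $687,700 − $30,450 = $657,250
First $176,500 at 32% = $56,480.00
Next $57,500 at 26% = $14,950.00
Next $93,000 at 17% = $15,810.00
Remaining $330,250 at 13% = $42,932.50
Fee: $56,480.00 + $14,950.00 + $15,810.00 + $42,932.50 = $130,172.50
$130,172.50 exceeds the $102,500 cap, so the fee is capped at $102,500.00.
Referral share: 24% of $102,500.00 = $24,600.00; lead counsel retains $102,500.00 − $24,600.00 = $77,900.00.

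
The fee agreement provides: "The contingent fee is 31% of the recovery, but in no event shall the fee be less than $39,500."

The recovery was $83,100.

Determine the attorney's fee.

31% of $83,100 = $25,761.00
That is below the $39,500 minimum, so the minimum applies.

$39,500.00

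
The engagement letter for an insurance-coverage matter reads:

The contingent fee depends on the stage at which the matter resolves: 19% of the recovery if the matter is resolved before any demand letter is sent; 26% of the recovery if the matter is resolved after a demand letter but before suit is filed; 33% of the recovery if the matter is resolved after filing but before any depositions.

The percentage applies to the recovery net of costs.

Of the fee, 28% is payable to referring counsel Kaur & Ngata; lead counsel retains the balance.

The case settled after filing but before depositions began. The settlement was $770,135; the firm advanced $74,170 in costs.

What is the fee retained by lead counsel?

$165,361.28

Fee base (net of costs): $770,135 − $74,170 = $695,965
The matter settled after filing but before depositions began, so the 33% rate applies.
$695,965 × 33% = $229,668.45
Referral share: 28% of $229,668.45 = $64,307.17; lead counsel retains $229,668.45 − $64,307.17 = $165,361.28.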